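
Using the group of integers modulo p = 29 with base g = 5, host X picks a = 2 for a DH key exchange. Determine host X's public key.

Public value = 5^2 mod 29.
5^1 ≡ 5 (mod 29)
5^2 = (5^1)^2 ≡ 5^2 = 25 ≡ 25 (mod 29)

25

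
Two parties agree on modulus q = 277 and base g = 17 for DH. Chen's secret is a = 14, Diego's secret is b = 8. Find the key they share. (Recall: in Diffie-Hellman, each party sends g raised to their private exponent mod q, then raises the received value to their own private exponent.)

Chen sends A = g^a mod q = 17^14 mod 277.
17^1 ≡ 17 (mod 277)
17^2 = (17^1)^2 ≡ 17^2 = 289 ≡ 12 (mod 277)
17^4 = (17^2)^2 ≡ 12^2 = 144 ≡ 144 (mod 277)
17^8 = (17^4)^2 ≡ 144^2 = 20736 ≡ 238 (mod 277)
17^14 = 17^8 · 17^4 · 17^2 ≡ 238 · 144 · 12 ≡ 196 (mod 277).
So A = 196. Diego then computes K = A^b mod q = 196^8 mod 277.
196^1 ≡ 196 (mod 277)
196^2 = (196^1)^2 ≡ 196^2 = 38416 ≡ 190 (mod 277)
196^4 = (196^2)^2 ≡ 190^2 = 36100 ≡ 90 (mod 277)
196^8 = (196^4)^2 ≡ 90^2 = 8100 ≡ 67 (mod 277)

67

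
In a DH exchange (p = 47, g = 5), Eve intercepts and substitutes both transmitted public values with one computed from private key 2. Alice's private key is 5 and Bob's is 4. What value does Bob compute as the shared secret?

Bob receives Eve's public value M = 5^2 mod 47 instead of the honest one.
5^1 ≡ 5 (mod 47)
5^2 = (5^1)^2 ≡ 5^2 = 25 ≡ 25 (mod 47)
So M = 25. Bob computes K = M^4 mod 47.
25^1 ≡ 25 (mod 47)
25^2 = (25^1)^2 ≡ 25^2 = 625 ≡ 14 (mod 47)
25^4 = (25^2)^2 ≡ 14^2 = 196 ≡ 8 (mod 47)

8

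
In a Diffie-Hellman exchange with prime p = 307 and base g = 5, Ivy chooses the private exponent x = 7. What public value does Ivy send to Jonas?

Public value = 5^7 mod 307.
5^1 ≡ 5 (mod 307)
5^2 = (5^1)^2 ≡ 5^2 = 25 ≡ 25 (mod 307)
5^4 = (5^2)^2 ≡ 25^2 = 625 ≡ 11 (mod 307)
5^7 = 5^4 · 5^2 · 5^1 ≡ 11 · 25 · 5 ≡ 147 (mod 307).

147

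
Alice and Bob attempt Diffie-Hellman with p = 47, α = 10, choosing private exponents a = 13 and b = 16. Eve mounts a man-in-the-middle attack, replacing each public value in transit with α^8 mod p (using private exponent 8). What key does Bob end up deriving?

9

Bob receives Eve's public value M = 10^8 mod 47 instead of the honest one.
10^1 ≡ 10 (mod 47)
10^2 = (10^1)^2 ≡ 10^2 = 100 ≡ 6 (mod 47)
10^4 = (10^2)^2 ≡ 6^2 = 36 ≡ 36 (mod 47)
10^8 = (10^4)^2 ≡ 36^2 = 1296 ≡ 27 (mod 47)
So M = 27. Bob computes K = M^16 mod 47.
27^1 ≡ 27 (mod 47)
27^2 = (27^1)^2 ≡ 27^2 = 729 ≡ 24 (mod 47)
27^4 = (27^2)^2 ≡ 24^2 = 576 ≡ 12 (mod 47)
27^8 = (27^4)^2 ≡ 12^2 = 144 ≡ 3 (mod 47)
27^16 = (27^8)^2 ≡ 3^2 = 9 ≡ 9 (mod 47)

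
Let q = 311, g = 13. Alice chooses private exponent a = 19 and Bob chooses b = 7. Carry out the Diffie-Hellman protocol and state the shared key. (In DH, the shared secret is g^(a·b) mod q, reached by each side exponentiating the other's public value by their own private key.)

Bob sends B = g^b mod q = 13^7 mod 311.
13^1 ≡ 13 (mod 311)
13^2 = (13^1)^2 ≡ 13^2 = 169 ≡ 169 (mod 311)
13^4 = (13^2)^2 ≡ 169^2 = 28561 ≡ 260 (mod 311)
13^7 = 13^4 · 13^2 · 13^1 ≡ 260 · 169 · 13 ≡ 224 (mod 311).
So B = 224. Alice then computes K = B^a mod q = 224^19 mod 311.
224^1 ≡ 224 (mod 311)
224^2 = (224^1)^2 ≡ 224^2 = 50176 ≡ 105 (mod 311)
224^4 = (224^2)^2 ≡ 105^2 = 11025 ≡ 140 (mod 311)
224^8 = (224^4)^2 ≡ 140^2 = 19600 ≡ 7 (mod 311)
224^16 = (224^8)^2 ≡ 7^2 = 49 ≡ 49 (mod 311)
224^19 = 224^16 · 224^2 · 224^1 ≡ 49 · 105 · 224 ≡ 225 (mod 311).

225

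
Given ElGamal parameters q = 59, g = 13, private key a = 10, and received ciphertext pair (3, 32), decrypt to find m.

44

Shared mask s = c₁^a mod q = 3^10 mod 59.
3^1 ≡ 3 (mod 59)
3^2 = (3^1)^2 ≡ 3^2 = 9 ≡ 9 (mod 59)
3^4 = (3^2)^2 ≡ 9^2 = 81 ≡ 22 (mod 59)
3^8 = (3^4)^2 ≡ 22^2 = 484 ≡ 12 (mod 59)
3^10 = 3^8 · 3^2 ≡ 12 · 9 ≡ 49 (mod 59).
So s = 49; s⁻¹ ≡ 53 (mod 59).
m = c₂ · s⁻¹ mod 59 = 32 · 53 mod 59 = 44.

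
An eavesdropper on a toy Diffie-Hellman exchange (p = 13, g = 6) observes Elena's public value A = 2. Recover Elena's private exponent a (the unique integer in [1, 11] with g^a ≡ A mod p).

5

Try successive powers of 6 modulo 13:
6^1 ≡ 6
6^2 ≡ 10
6^3 ≡ 8
6^4 ≡ 9
6^5 ≡ 2
Found: a = 5.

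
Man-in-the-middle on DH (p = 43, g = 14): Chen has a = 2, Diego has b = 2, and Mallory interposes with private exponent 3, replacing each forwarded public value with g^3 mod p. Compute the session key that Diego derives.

Diego receives Mallory's public value M = 14^3 mod 43 instead of the honest one.
14^1 ≡ 14 (mod 43)
14^2 = (14^1)^2 ≡ 14^2 = 196 ≡ 24 (mod 43)
14^3 = 14^2 · 14^1 ≡ 24 · 14 ≡ 35 (mod 43).
So M = 35. Diego computes K = M^2 mod 43.
35^1 ≡ 35 (mod 43)
35^2 = (35^1)^2 ≡ 35^2 = 1225 ≡ 21 (mod 43)

21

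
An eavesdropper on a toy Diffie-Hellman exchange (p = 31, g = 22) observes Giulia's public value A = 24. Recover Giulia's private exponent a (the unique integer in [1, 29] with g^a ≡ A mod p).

Try successive powers of 22 modulo 31:
22^1 ≡ 22
22^2 ≡ 19
22^3 ≡ 15
22^4 ≡ 20
22^5 ≡ 6
22^6 ≡ 8
22^7 ≡ 21
22^8 ≡ 28
22^9 ≡ 27
22^10 ≡ 5
22^11 ≡ 17
22^12 ≡ 2
22^13 ≡ 13
22^14 ≡ 7
22^15 ≡ 30
22^16 ≡ 9
22^17 ≡ 12
22^18 ≡ 16
22^19 ≡ 11
22^20 ≡ 25
22^21 ≡ 23
22^22 ≡ 10
22^23 ≡ 3
22^24 ≡ 4
22^25 ≡ 26
22^26 ≡ 14
22^27 ≡ 29
22^28 ≡ 18
22^29 ≡ 24
Found: a = 29.

29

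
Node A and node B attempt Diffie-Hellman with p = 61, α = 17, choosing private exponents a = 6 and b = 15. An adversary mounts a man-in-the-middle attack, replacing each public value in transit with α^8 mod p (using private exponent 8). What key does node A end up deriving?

Node A receives an adversary's public value M = 17^8 mod 61 instead of the honest one.
17^1 ≡ 17 (mod 61)
17^2 = (17^1)^2 ≡ 17^2 = 289 ≡ 45 (mod 61)
17^4 = (17^2)^2 ≡ 45^2 = 2025 ≡ 12 (mod 61)
17^8 = (17^4)^2 ≡ 12^2 = 144 ≡ 22 (mod 61)
So M = 22. Node A computes K = M^6 mod 61.
22^1 ≡ 22 (mod 61)
22^2 = (22^1)^2 ≡ 22^2 = 484 ≡ 57 (mod 61)
22^4 = (22^2)^2 ≡ 57^2 = 3249 ≡ 16 (mod 61)
22^6 = 22^4 · 22^2 ≡ 16 · 57 ≡ 58 (mod 61).

58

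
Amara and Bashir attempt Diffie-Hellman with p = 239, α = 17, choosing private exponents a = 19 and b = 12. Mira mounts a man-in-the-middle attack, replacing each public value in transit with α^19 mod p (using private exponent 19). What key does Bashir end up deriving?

218

Bashir receives Mira's public value M = 17^19 mod 239 instead of the honest one.
17^1 ≡ 17 (mod 239)
17^2 = (17^1)^2 ≡ 17^2 = 289 ≡ 50 (mod 239)
17^4 = (17^2)^2 ≡ 50^2 = 2500 ≡ 110 (mod 239)
17^8 = (17^4)^2 ≡ 110^2 = 12100 ≡ 150 (mod 239)
17^16 = (17^8)^2 ≡ 150^2 = 22500 ≡ 34 (mod 239)
17^19 = 17^16 · 17^2 · 17^1 ≡ 34 · 50 · 17 ≡ 220 (mod 239).
So M = 220. Bashir computes K = M^12 mod 239.
220^1 ≡ 220 (mod 239)
220^2 = (220^1)^2 ≡ 220^2 = 48400 ≡ 122 (mod 239)
220^4 = (220^2)^2 ≡ 122^2 = 14884 ≡ 66 (mod 239)
220^8 = (220^4)^2 ≡ 66^2 = 4356 ≡ 54 (mod 239)
220^12 = 220^8 · 220^4 ≡ 54 · 66 ≡ 218 (mod 239).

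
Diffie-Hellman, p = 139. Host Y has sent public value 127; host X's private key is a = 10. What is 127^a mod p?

Shared key K = 127^10 mod 139.
127^1 ≡ 127 (mod 139)
127^2 = (127^1)^2 ≡ 127^2 = 16129 ≡ 5 (mod 139)
127^4 = (127^2)^2 ≡ 5^2 = 25 ≡ 25 (mod 139)
127^8 = (127^4)^2 ≡ 25^2 = 625 ≡ 69 (mod 139)
127^10 = 127^8 · 127^2 ≡ 69 · 5 ≡ 67 (mod 139).

67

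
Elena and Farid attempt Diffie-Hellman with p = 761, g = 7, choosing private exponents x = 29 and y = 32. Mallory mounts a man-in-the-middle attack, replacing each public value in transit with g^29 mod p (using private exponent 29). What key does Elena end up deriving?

Elena receives Mallory's public value M = 7^29 mod 761 instead of the honest one.
7^1 ≡ 7 (mod 761)
7^2 = (7^1)^2 ≡ 7^2 = 49 ≡ 49 (mod 761)
7^4 = (7^2)^2 ≡ 49^2 = 2401 ≡ 118 (mod 761)
7^8 = (7^4)^2 ≡ 118^2 = 13924 ≡ 226 (mod 761)
7^16 = (7^8)^2 ≡ 226^2 = 51076 ≡ 89 (mod 761)
7^29 = 7^16 · 7^8 · 7^4 · 7^1 ≡ 89 · 226 · 118 · 7 ≡ 12 (mod 761).
So M = 12. Elena computes K = M^29 mod 761.
12^1 ≡ 12 (mod 761)
12^2 = (12^1)^2 ≡ 12^2 = 144 ≡ 144 (mod 761)
12^4 = (12^2)^2 ≡ 144^2 = 20736 ≡ 189 (mod 761)
12^8 = (12^4)^2 ≡ 189^2 = 35721 ≡ 715 (mod 761)
12^16 = (12^8)^2 ≡ 715^2 = 511225 ≡ 594 (mod 761)
12^29 = 12^16 · 12^8 · 12^4 · 12^1 ≡ 594 · 715 · 189 · 12 ≡ 442 (mod 761).

442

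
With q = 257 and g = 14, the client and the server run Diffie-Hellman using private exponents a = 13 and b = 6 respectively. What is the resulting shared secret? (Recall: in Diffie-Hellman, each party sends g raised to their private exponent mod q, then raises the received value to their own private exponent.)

42

The client sends A = g^a mod q = 14^13 mod 257.
14^1 ≡ 14 (mod 257)
14^2 = (14^1)^2 ≡ 14^2 = 196 ≡ 196 (mod 257)
14^4 = (14^2)^2 ≡ 196^2 = 38416 ≡ 123 (mod 257)
14^8 = (14^4)^2 ≡ 123^2 = 15129 ≡ 223 (mod 257)
14^13 = 14^8 · 14^4 · 14^1 ≡ 223 · 123 · 14 ≡ 48 (mod 257).
So A = 48. The server then computes K = A^b mod q = 48^6 mod 257.
48^1 ≡ 48 (mod 257)
48^2 = (48^1)^2 ≡ 48^2 = 2304 ≡ 248 (mod 257)
48^4 = (48^2)^2 ≡ 248^2 = 61504 ≡ 81 (mod 257)
48^6 = 48^4 · 48^2 ≡ 81 · 248 ≡ 42 (mod 257).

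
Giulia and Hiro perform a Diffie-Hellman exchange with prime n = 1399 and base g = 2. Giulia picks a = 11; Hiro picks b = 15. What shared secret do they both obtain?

1257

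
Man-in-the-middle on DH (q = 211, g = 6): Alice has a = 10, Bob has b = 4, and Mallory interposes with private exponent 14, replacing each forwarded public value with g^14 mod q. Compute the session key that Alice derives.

196

Alice receives Mallory's public value M = 6^14 mod 211 instead of the honest one.
6^1 ≡ 6 (mod 211)
6^2 = (6^1)^2 ≡ 6^2 = 36 ≡ 36 (mod 211)
6^4 = (6^2)^2 ≡ 36^2 = 1296 ≡ 30 (mod 211)
6^8 = (6^4)^2 ≡ 30^2 = 900 ≡ 56 (mod 211)
6^14 = 6^8 · 6^4 · 6^2 ≡ 56 · 30 · 36 ≡ 134 (mod 211).
So M = 134. Alice computes K = M^10 mod 211.
134^1 ≡ 134 (mod 211)
134^2 = (134^1)^2 ≡ 134^2 = 17956 ≡ 21 (mod 211)
134^4 = (134^2)^2 ≡ 21^2 = 441 ≡ 19 (mod 211)
134^8 = (134^4)^2 ≡ 19^2 = 361 ≡ 150 (mod 211)
134^10 = 134^8 · 134^2 ≡ 150 · 21 ≡ 196 (mod 211).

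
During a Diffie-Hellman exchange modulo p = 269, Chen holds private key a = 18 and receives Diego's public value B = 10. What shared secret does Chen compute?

Shared key K = 10^18 mod 269.
10^1 ≡ 10 (mod 269)
10^2 = (10^1)^2 ≡ 10^2 = 100 ≡ 100 (mod 269)
10^4 = (10^2)^2 ≡ 100^2 = 10000 ≡ 47 (mod 269)
10^8 = (10^4)^2 ≡ 47^2 = 2209 ≡ 57 (mod 269)
10^16 = (10^8)^2 ≡ 57^2 = 3249 ≡ 21 (mod 269)
10^18 = 10^16 · 10^2 ≡ 21 · 100 ≡ 217 (mod 269).

217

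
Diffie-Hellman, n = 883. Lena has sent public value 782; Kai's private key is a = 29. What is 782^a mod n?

350

Shared key K = 782^29 mod 883.
782^1 ≡ 782 (mod 883)
782^2 = (782^1)^2 ≡ 782^2 = 611524 ≡ 488 (mod 883)
782^4 = (782^2)^2 ≡ 488^2 = 238144 ≡ 617 (mod 883)
782^8 = (782^4)^2 ≡ 617^2 = 380689 ≡ 116 (mod 883)
782^16 = (782^8)^2 ≡ 116^2 = 13456 ≡ 211 (mod 883)
782^29 = 782^16 · 782^8 · 782^4 · 782^1 ≡ 211 · 116 · 617 · 782 ≡ 350 (mod 883).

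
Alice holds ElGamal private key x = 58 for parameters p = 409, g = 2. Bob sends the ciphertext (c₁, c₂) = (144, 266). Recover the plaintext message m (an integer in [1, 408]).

60

Shared mask s = c₁^x mod p = 144^58 mod 409.
144^1 ≡ 144 (mod 409)
144^2 = (144^1)^2 ≡ 144^2 = 20736 ≡ 286 (mod 409)
144^4 = (144^2)^2 ≡ 286^2 = 81796 ≡ 405 (mod 409)
144^8 = (144^4)^2 ≡ 405^2 = 164025 ≡ 16 (mod 409)
144^16 = (144^8)^2 ≡ 16^2 = 256 ≡ 256 (mod 409)
144^32 = (144^16)^2 ≡ 256^2 = 65536 ≡ 96 (mod 409)
144^58 = 144^32 · 144^16 · 144^8 · 144^2 ≡ 96 · 256 · 16 · 286 ≡ 318 (mod 409).
So s = 318; s⁻¹ ≡ 400 (mod 409).
m = c₂ · s⁻¹ mod 409 = 266 · 400 mod 409 = 60.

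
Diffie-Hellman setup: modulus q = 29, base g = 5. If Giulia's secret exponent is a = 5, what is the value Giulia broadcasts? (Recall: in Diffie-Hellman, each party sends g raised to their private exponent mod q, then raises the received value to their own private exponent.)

22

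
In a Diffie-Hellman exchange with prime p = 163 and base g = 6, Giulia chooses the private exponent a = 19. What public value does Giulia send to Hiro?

Public value = 6^19 (mod 163).
6^1 ≡ 6 (mod 163)
6^2 = (6^1)^2 ≡ 6^2 = 36 ≡ 36 (mod 163)
6^4 = (6^2)^2 ≡ 36^2 = 1296 ≡ 155 (mod 163)
6^8 = (6^4)^2 ≡ 155^2 = 24025 ≡ 64 (mod 163)
6^16 = (6^8)^2 ≡ 64^2 = 4096 ≡ 21 (mod 163)
6^19 = 6^16 · 6^2 · 6^1 ≡ 21 · 36 · 6 ≡ 135 (mod 163).

135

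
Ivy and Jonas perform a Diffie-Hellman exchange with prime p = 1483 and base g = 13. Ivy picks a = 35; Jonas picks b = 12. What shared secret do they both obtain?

827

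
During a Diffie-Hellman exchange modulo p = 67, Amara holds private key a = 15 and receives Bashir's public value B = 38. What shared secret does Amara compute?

Shared key K = 38^15 mod 67.
38^1 ≡ 38 (mod 67)
38^2 = (38^1)^2 ≡ 38^2 = 1444 ≡ 37 (mod 67)
38^4 = (38^2)^2 ≡ 37^2 = 1369 ≡ 29 (mod 67)
38^8 = (38^4)^2 ≡ 29^2 = 841 ≡ 37 (mod 67)
38^15 = 38^8 · 38^4 · 38^2 · 38^1 ≡ 37 · 29 · 37 · 38 ≡ 66 (mod 67).

66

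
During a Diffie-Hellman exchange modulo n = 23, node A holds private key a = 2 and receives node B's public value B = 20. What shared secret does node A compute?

9

Shared key K = 20^2 mod 23.
20^1 ≡ 20 (mod 23)
20^2 = (20^1)^2 ≡ 20^2 = 400 ≡ 9 (mod 23)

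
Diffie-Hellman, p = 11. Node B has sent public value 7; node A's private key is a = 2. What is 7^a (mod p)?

Shared key K = 7^2 mod 11.
7^1 ≡ 7 (mod 11)
7^2 = (7^1)^2 ≡ 7^2 = 49 ≡ 5 (mod 11)

5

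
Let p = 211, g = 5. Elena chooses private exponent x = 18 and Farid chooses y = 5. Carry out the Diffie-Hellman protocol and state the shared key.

148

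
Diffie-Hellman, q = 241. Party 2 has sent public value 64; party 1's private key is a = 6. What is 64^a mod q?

240

Shared key K = 64^6 mod 241.
64^1 ≡ 64 (mod 241)
64^2 = (64^1)^2 ≡ 64^2 = 4096 ≡ 240 (mod 241)
64^4 = (64^2)^2 ≡ 240^2 = 57600 ≡ 1 (mod 241)
64^6 = 64^4 · 64^2 ≡ 1 · 240 ≡ 240 (mod 241).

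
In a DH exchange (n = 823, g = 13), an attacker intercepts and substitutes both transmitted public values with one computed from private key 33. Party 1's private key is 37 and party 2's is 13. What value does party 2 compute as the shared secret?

Party 2 receives an attacker's public value M = 13^33 mod 823 instead of the honest one.
13^1 ≡ 13 (mod 823)
13^2 = (13^1)^2 ≡ 13^2 = 169 ≡ 169 (mod 823)
13^4 = (13^2)^2 ≡ 169^2 = 28561 ≡ 579 (mod 823)
13^8 = (13^4)^2 ≡ 579^2 = 335241 ≡ 280 (mod 823)
13^16 = (13^8)^2 ≡ 280^2 = 78400 ≡ 215 (mod 823)
13^32 = (13^16)^2 ≡ 215^2 = 46225 ≡ 137 (mod 823)
13^33 = 13^32 · 13^1 ≡ 137 · 13 ≡ 135 (mod 823).
So M = 135. Party 2 computes K = M^13 mod 823.
135^1 ≡ 135 (mod 823)
135^2 = (135^1)^2 ≡ 135^2 = 18225 ≡ 119 (mod 823)
135^4 = (135^2)^2 ≡ 119^2 = 14161 ≡ 170 (mod 823)
135^8 = (135^4)^2 ≡ 170^2 = 28900 ≡ 95 (mod 823)
135^13 = 135^8 · 135^4 · 135^1 ≡ 95 · 170 · 135 ≡ 123 (mod 823).

123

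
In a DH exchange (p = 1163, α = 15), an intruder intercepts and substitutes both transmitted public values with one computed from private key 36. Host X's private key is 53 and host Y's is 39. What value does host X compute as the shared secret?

155

Host X receives an intruder's public value M = 15^36 mod 1163 instead of the honest one.
15^1 ≡ 15 (mod 1163)
15^2 = (15^1)^2 ≡ 15^2 = 225 ≡ 225 (mod 1163)
15^4 = (15^2)^2 ≡ 225^2 = 50625 ≡ 616 (mod 1163)
15^8 = (15^4)^2 ≡ 616^2 = 379456 ≡ 318 (mod 1163)
15^16 = (15^8)^2 ≡ 318^2 = 101124 ≡ 1106 (mod 1163)
15^32 = (15^16)^2 ≡ 1106^2 = 1223236 ≡ 923 (mod 1163)
15^36 = 15^32 · 15^4 ≡ 923 · 616 ≡ 1024 (mod 1163).
So M = 1024. Host X computes K = M^53 mod 1163.
1024^1 ≡ 1024 (mod 1163)
1024^2 = (1024^1)^2 ≡ 1024^2 = 1048576 ≡ 713 (mod 1163)
1024^4 = (1024^2)^2 ≡ 713^2 = 508369 ≡ 138 (mod 1163)
1024^8 = (1024^4)^2 ≡ 138^2 = 19044 ≡ 436 (mod 1163)
1024^16 = (1024^8)^2 ≡ 436^2 = 190096 ≡ 527 (mod 1163)
1024^32 = (1024^16)^2 ≡ 527^2 = 277729 ≡ 935 (mod 1163)
1024^53 = 1024^32 · 1024^16 · 1024^4 · 1024^1 ≡ 935 · 527 · 138 · 1024 ≡ 155 (mod 1163).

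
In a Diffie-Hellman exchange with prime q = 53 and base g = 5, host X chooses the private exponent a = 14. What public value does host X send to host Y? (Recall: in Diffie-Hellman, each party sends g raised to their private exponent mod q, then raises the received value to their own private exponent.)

9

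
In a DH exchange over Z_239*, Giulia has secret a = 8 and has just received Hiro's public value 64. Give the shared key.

Shared key K = 64^8 mod 239.
64^1 ≡ 64 (mod 239)
64^2 = (64^1)^2 ≡ 64^2 = 4096 ≡ 33 (mod 239)
64^4 = (64^2)^2 ≡ 33^2 = 1089 ≡ 133 (mod 239)
64^8 = (64^4)^2 ≡ 133^2 = 17689 ≡ 3 (mod 239)

3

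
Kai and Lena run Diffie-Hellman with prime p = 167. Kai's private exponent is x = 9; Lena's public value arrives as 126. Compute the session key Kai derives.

84

Shared key K = 126^9 mod 167.
126^1 ≡ 126 (mod 167)
126^2 = (126^1)^2 ≡ 126^2 = 15876 ≡ 11 (mod 167)
126^4 = (126^2)^2 ≡ 11^2 = 121 ≡ 121 (mod 167)
126^8 = (126^4)^2 ≡ 121^2 = 14641 ≡ 112 (mod 167)
126^9 = 126^8 · 126^1 ≡ 112 · 126 ≡ 84 (mod 167).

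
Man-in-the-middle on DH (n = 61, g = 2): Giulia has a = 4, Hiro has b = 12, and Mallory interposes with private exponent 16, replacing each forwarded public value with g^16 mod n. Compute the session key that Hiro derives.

9

Hiro receives Mallory's public value M = 2^16 mod 61 instead of the honest one.
2^1 ≡ 2 (mod 61)
2^2 = (2^1)^2 ≡ 2^2 = 4 ≡ 4 (mod 61)
2^4 = (2^2)^2 ≡ 4^2 = 16 ≡ 16 (mod 61)
2^8 = (2^4)^2 ≡ 16^2 = 256 ≡ 12 (mod 61)
2^16 = (2^8)^2 ≡ 12^2 = 144 ≡ 22 (mod 61)
So M = 22. Hiro computes K = M^12 mod 61.
22^1 ≡ 22 (mod 61)
22^2 = (22^1)^2 ≡ 22^2 = 484 ≡ 57 (mod 61)
22^4 = (22^2)^2 ≡ 57^2 = 3249 ≡ 16 (mod 61)
22^8 = (22^4)^2 ≡ 16^2 = 256 ≡ 12 (mod 61)
22^12 = 22^8 · 22^4 ≡ 12 · 16 ≡ 9 (mod 61).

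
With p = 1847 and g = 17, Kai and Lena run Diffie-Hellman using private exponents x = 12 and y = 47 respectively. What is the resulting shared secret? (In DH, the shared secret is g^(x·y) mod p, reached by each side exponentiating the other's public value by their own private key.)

348

Lena sends B = g^y mod p = 17^47 mod 1847.
17^1 ≡ 17 (mod 1847)
17^2 = (17^1)^2 ≡ 17^2 = 289 ≡ 289 (mod 1847)
17^4 = (17^2)^2 ≡ 289^2 = 83521 ≡ 406 (mod 1847)
17^8 = (17^4)^2 ≡ 406^2 = 164836 ≡ 453 (mod 1847)
17^16 = (17^8)^2 ≡ 453^2 = 205209 ≡ 192 (mod 1847)
17^32 = (17^16)^2 ≡ 192^2 = 36864 ≡ 1771 (mod 1847)
17^47 = 17^32 · 17^8 · 17^4 · 17^2 · 17^1 ≡ 1771 · 453 · 406 · 289 · 17 ≡ 880 (mod 1847).
So B = 880. Kai then computes K = B^x mod p = 880^12 mod 1847.
880^1 ≡ 880 (mod 1847)
880^2 = (880^1)^2 ≡ 880^2 = 774400 ≡ 507 (mod 1847)
880^4 = (880^2)^2 ≡ 507^2 = 257049 ≡ 316 (mod 1847)
880^8 = (880^4)^2 ≡ 316^2 = 99856 ≡ 118 (mod 1847)
880^12 = 880^8 · 880^4 ≡ 118 · 316 ≡ 348 (mod 1847).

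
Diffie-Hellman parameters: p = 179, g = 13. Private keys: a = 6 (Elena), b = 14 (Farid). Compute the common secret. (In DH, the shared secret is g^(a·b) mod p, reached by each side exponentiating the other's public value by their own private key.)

80

Farid sends B = g^b mod p = 13^14 mod 179.
13^1 ≡ 13 (mod 179)
13^2 = (13^1)^2 ≡ 13^2 = 169 ≡ 169 (mod 179)
13^4 = (13^2)^2 ≡ 169^2 = 28561 ≡ 100 (mod 179)
13^8 = (13^4)^2 ≡ 100^2 = 10000 ≡ 155 (mod 179)
13^14 = 13^8 · 13^4 · 13^2 ≡ 155 · 100 · 169 ≡ 14 (mod 179).
So B = 14. Elena then computes K = B^a mod p = 14^6 mod 179.
14^1 ≡ 14 (mod 179)
14^2 = (14^1)^2 ≡ 14^2 = 196 ≡ 17 (mod 179)
14^4 = (14^2)^2 ≡ 17^2 = 289 ≡ 110 (mod 179)
14^6 = 14^4 · 14^2 ≡ 110 · 17 ≡ 80 (mod 179).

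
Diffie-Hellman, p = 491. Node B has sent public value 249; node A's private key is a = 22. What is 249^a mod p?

Shared key K = 249^22 mod 491.
249^1 ≡ 249 (mod 491)
249^2 = (249^1)^2 ≡ 249^2 = 62001 ≡ 135 (mod 491)
249^4 = (249^2)^2 ≡ 135^2 = 18225 ≡ 58 (mod 491)
249^8 = (249^4)^2 ≡ 58^2 = 3364 ≡ 418 (mod 491)
249^16 = (249^8)^2 ≡ 418^2 = 174724 ≡ 419 (mod 491)
249^22 = 249^16 · 249^4 · 249^2 ≡ 419 · 58 · 135 ≡ 399 (mod 491).

399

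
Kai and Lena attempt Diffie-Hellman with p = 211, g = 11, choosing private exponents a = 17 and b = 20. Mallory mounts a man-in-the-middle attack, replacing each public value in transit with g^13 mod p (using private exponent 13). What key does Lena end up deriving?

148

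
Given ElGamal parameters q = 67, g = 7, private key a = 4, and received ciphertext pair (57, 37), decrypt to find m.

14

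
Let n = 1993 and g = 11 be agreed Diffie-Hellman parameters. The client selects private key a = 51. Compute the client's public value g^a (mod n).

1850

Public value = 11^51 (mod 1993).
11^1 ≡ 11 (mod 1993)
11^2 = (11^1)^2 ≡ 11^2 = 121 ≡ 121 (mod 1993)
11^4 = (11^2)^2 ≡ 121^2 = 14641 ≡ 690 (mod 1993)
11^8 = (11^4)^2 ≡ 690^2 = 476100 ≡ 1766 (mod 1993)
11^16 = (11^8)^2 ≡ 1766^2 = 3118756 ≡ 1704 (mod 1993)
11^32 = (11^16)^2 ≡ 1704^2 = 2903616 ≡ 1808 (mod 1993)
11^51 = 11^32 · 11^16 · 11^2 · 11^1 ≡ 1808 · 1704 · 121 · 11 ≡ 1850 (mod 1993).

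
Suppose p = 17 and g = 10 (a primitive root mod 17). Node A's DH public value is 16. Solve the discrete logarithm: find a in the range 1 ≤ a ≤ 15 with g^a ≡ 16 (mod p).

Try successive powers of 10 modulo 17:
10^1 ≡ 10
10^2 ≡ 15
10^3 ≡ 14
10^4 ≡ 4
10^5 ≡ 6
10^6 ≡ 9
10^7 ≡ 5
10^8 ≡ 16
Found: a = 8.

8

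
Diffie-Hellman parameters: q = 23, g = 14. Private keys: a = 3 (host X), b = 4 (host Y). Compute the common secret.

9

Host X sends A = g^a mod q = 14^3 mod 23.
14^1 ≡ 14 (mod 23)
14^2 = (14^1)^2 ≡ 14^2 = 196 ≡ 12 (mod 23)
14^3 = 14^2 · 14^1 ≡ 12 · 14 ≡ 7 (mod 23).
So A = 7. Host Y then computes K = A^b mod q = 7^4 mod 23.
7^1 ≡ 7 (mod 23)
7^2 = (7^1)^2 ≡ 7^2 = 49 ≡ 3 (mod 23)
7^4 = (7^2)^2 ≡ 3^2 = 9 ≡ 9 (mod 23)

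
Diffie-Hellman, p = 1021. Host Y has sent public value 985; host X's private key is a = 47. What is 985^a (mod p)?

973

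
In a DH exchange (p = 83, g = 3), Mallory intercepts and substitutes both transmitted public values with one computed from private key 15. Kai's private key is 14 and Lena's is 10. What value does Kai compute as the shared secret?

77

Kai receives Mallory's public value M = 3^15 mod 83 instead of the honest one.
3^1 ≡ 3 (mod 83)
3^2 = (3^1)^2 ≡ 3^2 = 9 ≡ 9 (mod 83)
3^4 = (3^2)^2 ≡ 9^2 = 81 ≡ 81 (mod 83)
3^8 = (3^4)^2 ≡ 81^2 = 6561 ≡ 4 (mod 83)
3^15 = 3^8 · 3^4 · 3^2 · 3^1 ≡ 4 · 81 · 9 · 3 ≡ 33 (mod 83).
So M = 33. Kai computes K = M^14 mod 83.
33^1 ≡ 33 (mod 83)
33^2 = (33^1)^2 ≡ 33^2 = 1089 ≡ 10 (mod 83)
33^4 = (33^2)^2 ≡ 10^2 = 100 ≡ 17 (mod 83)
33^8 = (33^4)^2 ≡ 17^2 = 289 ≡ 40 (mod 83)
33^14 = 33^8 · 33^4 · 33^2 ≡ 40 · 17 · 10 ≡ 77 (mod 83).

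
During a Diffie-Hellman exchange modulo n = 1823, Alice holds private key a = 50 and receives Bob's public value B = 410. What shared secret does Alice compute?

825

Shared key K = 410^50 mod 1823.
410^1 ≡ 410 (mod 1823)
410^2 = (410^1)^2 ≡ 410^2 = 168100 ≡ 384 (mod 1823)
410^4 = (410^2)^2 ≡ 384^2 = 147456 ≡ 1616 (mod 1823)
410^8 = (410^4)^2 ≡ 1616^2 = 2611456 ≡ 920 (mod 1823)
410^16 = (410^8)^2 ≡ 920^2 = 846400 ≡ 528 (mod 1823)
410^32 = (410^16)^2 ≡ 528^2 = 278784 ≡ 1688 (mod 1823)
410^50 = 410^32 · 410^16 · 410^2 ≡ 1688 · 528 · 384 ≡ 825 (mod 1823).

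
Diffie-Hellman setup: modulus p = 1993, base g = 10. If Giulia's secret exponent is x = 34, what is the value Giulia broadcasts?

Public value = 10^{34} \pmod{1993}.
10^1 ≡ 10 (mod 1993)
10^2 = (10^1)^2 ≡ 10^2 = 100 ≡ 100 (mod 1993)
10^4 = (10^2)^2 ≡ 100^2 = 10000 ≡ 35 (mod 1993)
10^8 = (10^4)^2 ≡ 35^2 = 1225 ≡ 1225 (mod 1993)
10^16 = (10^8)^2 ≡ 1225^2 = 1500625 ≡ 1889 (mod 1993)
10^32 = (10^16)^2 ≡ 1889^2 = 3568321 ≡ 851 (mod 1993)
10^34 = 10^32 · 10^2 ≡ 851 · 100 ≡ 1394 (mod 1993).

1394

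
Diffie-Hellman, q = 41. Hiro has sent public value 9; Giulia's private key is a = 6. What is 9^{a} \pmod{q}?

Shared key K = 9^6 mod 41.
9^1 ≡ 9 (mod 41)
9^2 = (9^1)^2 ≡ 9^2 = 81 ≡ 40 (mod 41)
9^4 = (9^2)^2 ≡ 40^2 = 1600 ≡ 1 (mod 41)
9^6 = 9^4 · 9^2 ≡ 1 · 40 ≡ 40 (mod 41).

40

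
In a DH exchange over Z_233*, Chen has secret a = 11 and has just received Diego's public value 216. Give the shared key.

59

Shared key K = 216^11 mod 233.
216^1 ≡ 216 (mod 233)
216^2 = (216^1)^2 ≡ 216^2 = 46656 ≡ 56 (mod 233)
216^4 = (216^2)^2 ≡ 56^2 = 3136 ≡ 107 (mod 233)
216^8 = (216^4)^2 ≡ 107^2 = 11449 ≡ 32 (mod 233)
216^11 = 216^8 · 216^2 · 216^1 ≡ 32 · 56 · 216 ≡ 59 (mod 233).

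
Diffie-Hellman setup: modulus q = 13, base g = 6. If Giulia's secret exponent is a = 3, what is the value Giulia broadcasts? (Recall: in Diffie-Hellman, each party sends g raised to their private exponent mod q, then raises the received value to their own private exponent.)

Public value = 6^3 mod 13.
6^1 ≡ 6 (mod 13)
6^2 = (6^1)^2 ≡ 6^2 = 36 ≡ 10 (mod 13)
6^3 = 6^2 · 6^1 ≡ 10 · 6 ≡ 8 (mod 13).

8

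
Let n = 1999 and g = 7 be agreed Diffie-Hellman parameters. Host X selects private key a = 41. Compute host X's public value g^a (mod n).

1083

Public value = 7^41 (mod 1999).
7^1 ≡ 7 (mod 1999)
7^2 = (7^1)^2 ≡ 7^2 = 49 ≡ 49 (mod 1999)
7^4 = (7^2)^2 ≡ 49^2 = 2401 ≡ 402 (mod 1999)
7^8 = (7^4)^2 ≡ 402^2 = 161604 ≡ 1684 (mod 1999)
7^16 = (7^8)^2 ≡ 1684^2 = 2835856 ≡ 1274 (mod 1999)
7^32 = (7^16)^2 ≡ 1274^2 = 1623076 ≡ 1887 (mod 1999)
7^41 = 7^32 · 7^8 · 7^1 ≡ 1887 · 1684 · 7 ≡ 1083 (mod 1999).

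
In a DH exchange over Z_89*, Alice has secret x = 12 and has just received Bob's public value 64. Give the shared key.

Shared key K = 64^12 mod 89.
64^1 ≡ 64 (mod 89)
64^2 = (64^1)^2 ≡ 64^2 = 4096 ≡ 2 (mod 89)
64^4 = (64^2)^2 ≡ 2^2 = 4 ≡ 4 (mod 89)
64^8 = (64^4)^2 ≡ 4^2 = 16 ≡ 16 (mod 89)
64^12 = 64^8 · 64^4 ≡ 16 · 4 ≡ 64 (mod 89).

64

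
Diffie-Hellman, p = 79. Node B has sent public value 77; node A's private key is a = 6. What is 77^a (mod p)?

Shared key K = 77^6 mod 79.
77^1 ≡ 77 (mod 79)
77^2 = (77^1)^2 ≡ 77^2 = 5929 ≡ 4 (mod 79)
77^4 = (77^2)^2 ≡ 4^2 = 16 ≡ 16 (mod 79)
77^6 = 77^4 · 77^2 ≡ 16 · 4 ≡ 64 (mod 79).

64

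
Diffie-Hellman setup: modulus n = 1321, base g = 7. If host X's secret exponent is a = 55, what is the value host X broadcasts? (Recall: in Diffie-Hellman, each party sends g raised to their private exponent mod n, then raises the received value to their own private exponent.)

17

Public value = 7^{55} \pmod{1321}.
7^1 ≡ 7 (mod 1321)
7^2 = (7^1)^2 ≡ 7^2 = 49 ≡ 49 (mod 1321)
7^4 = (7^2)^2 ≡ 49^2 = 2401 ≡ 1080 (mod 1321)
7^8 = (7^4)^2 ≡ 1080^2 = 1166400 ≡ 1278 (mod 1321)
7^16 = (7^8)^2 ≡ 1278^2 = 1633284 ≡ 528 (mod 1321)
7^32 = (7^16)^2 ≡ 528^2 = 278784 ≡ 53 (mod 1321)
7^55 = 7^32 · 7^16 · 7^4 · 7^2 · 7^1 ≡ 53 · 528 · 1080 · 49 · 7 ≡ 17 (mod 1321).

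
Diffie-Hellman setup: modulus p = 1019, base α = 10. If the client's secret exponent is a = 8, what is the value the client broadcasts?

435

Public value = 10^8 (mod 1019).
10^1 ≡ 10 (mod 1019)
10^2 = (10^1)^2 ≡ 10^2 = 100 ≡ 100 (mod 1019)
10^4 = (10^2)^2 ≡ 100^2 = 10000 ≡ 829 (mod 1019)
10^8 = (10^4)^2 ≡ 829^2 = 687241 ≡ 435 (mod 1019)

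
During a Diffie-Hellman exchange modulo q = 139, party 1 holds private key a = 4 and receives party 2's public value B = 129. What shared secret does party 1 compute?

131

Shared key K = 129^4 mod 139.
129^1 ≡ 129 (mod 139)
129^2 = (129^1)^2 ≡ 129^2 = 16641 ≡ 100 (mod 139)
129^4 = (129^2)^2 ≡ 100^2 = 10000 ≡ 131 (mod 139)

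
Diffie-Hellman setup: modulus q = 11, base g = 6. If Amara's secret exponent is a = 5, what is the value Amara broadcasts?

10

Public value = 6^5 (mod 11).
6^1 ≡ 6 (mod 11)
6^2 = (6^1)^2 ≡ 6^2 = 36 ≡ 3 (mod 11)
6^4 = (6^2)^2 ≡ 3^2 = 9 ≡ 9 (mod 11)
6^5 = 6^4 · 6^1 ≡ 9 · 6 ≡ 10 (mod 11).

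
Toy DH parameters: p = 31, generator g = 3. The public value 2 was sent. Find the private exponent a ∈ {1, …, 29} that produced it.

24

Try successive powers of 3 modulo 31:
3^1 ≡ 3
3^2 ≡ 9
3^3 ≡ 27
3^4 ≡ 19
3^5 ≡ 26
3^6 ≡ 16
3^7 ≡ 17
3^8 ≡ 20
3^9 ≡ 29
3^10 ≡ 25
3^11 ≡ 13
3^12 ≡ 8
3^13 ≡ 24
3^14 ≡ 10
3^15 ≡ 30
3^16 ≡ 28
3^17 ≡ 22
3^18 ≡ 4
3^19 ≡ 12
3^20 ≡ 5
3^21 ≡ 15
3^22 ≡ 14
3^23 ≡ 11
3^24 ≡ 2
Found: a = 24.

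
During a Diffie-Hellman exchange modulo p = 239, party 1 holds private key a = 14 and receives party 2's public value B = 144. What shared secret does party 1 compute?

Shared key K = 144^14 mod 239.
144^1 ≡ 144 (mod 239)
144^2 = (144^1)^2 ≡ 144^2 = 20736 ≡ 182 (mod 239)
144^4 = (144^2)^2 ≡ 182^2 = 33124 ≡ 142 (mod 239)
144^8 = (144^4)^2 ≡ 142^2 = 20164 ≡ 88 (mod 239)
144^14 = 144^8 · 144^4 · 144^2 ≡ 88 · 142 · 182 ≡ 187 (mod 239).

187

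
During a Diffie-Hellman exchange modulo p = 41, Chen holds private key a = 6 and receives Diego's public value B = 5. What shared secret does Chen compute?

Shared key K = 5^6 mod 41.
5^1 ≡ 5 (mod 41)
5^2 = (5^1)^2 ≡ 5^2 = 25 ≡ 25 (mod 41)
5^4 = (5^2)^2 ≡ 25^2 = 625 ≡ 10 (mod 41)
5^6 = 5^4 · 5^2 ≡ 10 · 25 ≡ 4 (mod 41).

4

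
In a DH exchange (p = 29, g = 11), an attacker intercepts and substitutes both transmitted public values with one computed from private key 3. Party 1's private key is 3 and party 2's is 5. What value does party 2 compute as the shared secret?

Party 2 receives an attacker's public value M = 11^3 mod 29 instead of the honest one.
11^1 ≡ 11 (mod 29)
11^2 = (11^1)^2 ≡ 11^2 = 121 ≡ 5 (mod 29)
11^3 = 11^2 · 11^1 ≡ 5 · 11 ≡ 26 (mod 29).
So M = 26. Party 2 computes K = M^5 mod 29.
26^1 ≡ 26 (mod 29)
26^2 = (26^1)^2 ≡ 26^2 = 676 ≡ 9 (mod 29)
26^4 = (26^2)^2 ≡ 9^2 = 81 ≡ 23 (mod 29)
26^5 = 26^4 · 26^1 ≡ 23 · 26 ≡ 18 (mod 29).

18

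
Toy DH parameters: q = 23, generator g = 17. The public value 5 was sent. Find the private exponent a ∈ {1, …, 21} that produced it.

19

Try successive powers of 17 modulo 23:
17^1 ≡ 17
17^2 ≡ 13
17^3 ≡ 14
17^4 ≡ 8
17^5 ≡ 21
17^6 ≡ 12
17^7 ≡ 20
17^8 ≡ 18
17^9 ≡ 7
17^10 ≡ 4
17^11 ≡ 22
17^12 ≡ 6
17^13 ≡ 10
17^14 ≡ 9
17^15 ≡ 15
17^16 ≡ 2
17^17 ≡ 11
17^18 ≡ 3
17^19 ≡ 5
Found: a = 19.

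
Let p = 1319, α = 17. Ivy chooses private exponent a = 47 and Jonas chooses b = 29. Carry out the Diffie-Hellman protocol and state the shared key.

719

Ivy sends A = α^a mod p = 17^47 mod 1319.
17^1 ≡ 17 (mod 1319)
17^2 = (17^1)^2 ≡ 17^2 = 289 ≡ 289 (mod 1319)
17^4 = (17^2)^2 ≡ 289^2 = 83521 ≡ 424 (mod 1319)
17^8 = (17^4)^2 ≡ 424^2 = 179776 ≡ 392 (mod 1319)
17^16 = (17^8)^2 ≡ 392^2 = 153664 ≡ 660 (mod 1319)
17^32 = (17^16)^2 ≡ 660^2 = 435600 ≡ 330 (mod 1319)
17^47 = 17^32 · 17^8 · 17^4 · 17^2 · 17^1 ≡ 330 · 392 · 424 · 289 · 17 ≡ 708 (mod 1319).
So A = 708. Jonas then computes K = A^b mod p = 708^29 mod 1319.
708^1 ≡ 708 (mod 1319)
708^2 = (708^1)^2 ≡ 708^2 = 501264 ≡ 44 (mod 1319)
708^4 = (708^2)^2 ≡ 44^2 = 1936 ≡ 617 (mod 1319)
708^8 = (708^4)^2 ≡ 617^2 = 380689 ≡ 817 (mod 1319)
708^16 = (708^8)^2 ≡ 817^2 = 667489 ≡ 75 (mod 1319)
708^29 = 708^16 · 708^8 · 708^4 · 708^1 ≡ 75 · 817 · 617 · 708 ≡ 719 (mod 1319).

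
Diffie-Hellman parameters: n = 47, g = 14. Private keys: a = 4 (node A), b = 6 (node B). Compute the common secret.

Node A sends A = g^a mod n = 14^4 mod 47.
14^1 ≡ 14 (mod 47)
14^2 = (14^1)^2 ≡ 14^2 = 196 ≡ 8 (mod 47)
14^4 = (14^2)^2 ≡ 8^2 = 64 ≡ 17 (mod 47)
So A = 17. Node B then computes K = A^b mod n = 17^6 mod 47.
17^1 ≡ 17 (mod 47)
17^2 = (17^1)^2 ≡ 17^2 = 289 ≡ 7 (mod 47)
17^4 = (17^2)^2 ≡ 7^2 = 49 ≡ 2 (mod 47)
17^6 = 17^4 · 17^2 ≡ 2 · 7 ≡ 14 (mod 47).

14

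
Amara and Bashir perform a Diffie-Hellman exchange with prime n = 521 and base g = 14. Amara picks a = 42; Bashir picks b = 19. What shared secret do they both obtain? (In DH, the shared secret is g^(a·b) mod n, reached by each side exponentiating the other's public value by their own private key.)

260

Bashir sends B = g^b mod n = 14^19 mod 521.
14^1 ≡ 14 (mod 521)
14^2 = (14^1)^2 ≡ 14^2 = 196 ≡ 196 (mod 521)
14^4 = (14^2)^2 ≡ 196^2 = 38416 ≡ 383 (mod 521)
14^8 = (14^4)^2 ≡ 383^2 = 146689 ≡ 288 (mod 521)
14^16 = (14^8)^2 ≡ 288^2 = 82944 ≡ 105 (mod 521)
14^19 = 14^16 · 14^2 · 14^1 ≡ 105 · 196 · 14 ≡ 7 (mod 521).
So B = 7. Amara then computes K = B^a mod n = 7^42 mod 521.
7^1 ≡ 7 (mod 521)
7^2 = (7^1)^2 ≡ 7^2 = 49 ≡ 49 (mod 521)
7^4 = (7^2)^2 ≡ 49^2 = 2401 ≡ 317 (mod 521)
7^8 = (7^4)^2 ≡ 317^2 = 100489 ≡ 457 (mod 521)
7^16 = (7^8)^2 ≡ 457^2 = 208849 ≡ 449 (mod 521)
7^32 = (7^16)^2 ≡ 449^2 = 201601 ≡ 495 (mod 521)
7^42 = 7^32 · 7^8 · 7^2 ≡ 495 · 457 · 49 ≡ 260 (mod 521).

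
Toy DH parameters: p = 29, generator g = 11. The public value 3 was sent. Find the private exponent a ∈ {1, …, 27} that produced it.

Try successive powers of 11 modulo 29:
11^1 ≡ 11
11^2 ≡ 5
11^3 ≡ 26
11^4 ≡ 25
11^5 ≡ 14
11^6 ≡ 9
11^7 ≡ 12
11^8 ≡ 16
11^9 ≡ 2
11^10 ≡ 22
11^11 ≡ 10
11^12 ≡ 23
11^13 ≡ 21
11^14 ≡ 28
11^15 ≡ 18
11^16 ≡ 24
11^17 ≡ 3
Found: a = 17.

17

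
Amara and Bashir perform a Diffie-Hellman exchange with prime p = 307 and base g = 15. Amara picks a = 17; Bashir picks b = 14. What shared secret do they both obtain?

Amara sends A = g^a mod p = 15^17 mod 307.
15^1 ≡ 15 (mod 307)
15^2 = (15^1)^2 ≡ 15^2 = 225 ≡ 225 (mod 307)
15^4 = (15^2)^2 ≡ 225^2 = 50625 ≡ 277 (mod 307)
15^8 = (15^4)^2 ≡ 277^2 = 76729 ≡ 286 (mod 307)
15^16 = (15^8)^2 ≡ 286^2 = 81796 ≡ 134 (mod 307)
15^17 = 15^16 · 15^1 ≡ 134 · 15 ≡ 168 (mod 307).
So A = 168. Bashir then computes K = A^b mod p = 168^14 mod 307.
168^1 ≡ 168 (mod 307)
168^2 = (168^1)^2 ≡ 168^2 = 28224 ≡ 287 (mod 307)
168^4 = (168^2)^2 ≡ 287^2 = 82369 ≡ 93 (mod 307)
168^8 = (168^4)^2 ≡ 93^2 = 8649 ≡ 53 (mod 307)
168^14 = 168^8 · 168^4 · 168^2 ≡ 53 · 93 · 287 ≡ 274 (mod 307).

274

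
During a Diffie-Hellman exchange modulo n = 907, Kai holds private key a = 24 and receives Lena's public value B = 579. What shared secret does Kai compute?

Shared key K = 579^24 mod 907.
579^1 ≡ 579 (mod 907)
579^2 = (579^1)^2 ≡ 579^2 = 335241 ≡ 558 (mod 907)
579^4 = (579^2)^2 ≡ 558^2 = 311364 ≡ 263 (mod 907)
579^8 = (579^4)^2 ≡ 263^2 = 69169 ≡ 237 (mod 907)
579^16 = (579^8)^2 ≡ 237^2 = 56169 ≡ 842 (mod 907)
579^24 = 579^16 · 579^8 ≡ 842 · 237 ≡ 14 (mod 907).

14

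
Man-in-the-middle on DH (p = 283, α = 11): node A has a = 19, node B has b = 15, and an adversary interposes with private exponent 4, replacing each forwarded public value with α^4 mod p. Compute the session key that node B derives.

161

Node B receives an adversary's public value M = 11^4 mod 283 instead of the honest one.
11^1 ≡ 11 (mod 283)
11^2 = (11^1)^2 ≡ 11^2 = 121 ≡ 121 (mod 283)
11^4 = (11^2)^2 ≡ 121^2 = 14641 ≡ 208 (mod 283)
So M = 208. Node B computes K = M^15 mod 283.
208^1 ≡ 208 (mod 283)
208^2 = (208^1)^2 ≡ 208^2 = 43264 ≡ 248 (mod 283)
208^4 = (208^2)^2 ≡ 248^2 = 61504 ≡ 93 (mod 283)
208^8 = (208^4)^2 ≡ 93^2 = 8649 ≡ 159 (mod 283)
208^15 = 208^8 · 208^4 · 208^2 · 208^1 ≡ 159 · 93 · 248 · 208 ≡ 161 (mod 283).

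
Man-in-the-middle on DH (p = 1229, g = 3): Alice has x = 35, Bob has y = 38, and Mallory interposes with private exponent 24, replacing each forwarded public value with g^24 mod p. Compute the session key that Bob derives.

Bob receives Mallory's public value M = 3^24 mod 1229 instead of the honest one.
3^1 ≡ 3 (mod 1229)
3^2 = (3^1)^2 ≡ 3^2 = 9 ≡ 9 (mod 1229)
3^4 = (3^2)^2 ≡ 9^2 = 81 ≡ 81 (mod 1229)
3^8 = (3^4)^2 ≡ 81^2 = 6561 ≡ 416 (mod 1229)
3^16 = (3^8)^2 ≡ 416^2 = 173056 ≡ 996 (mod 1229)
3^24 = 3^16 · 3^8 ≡ 996 · 416 ≡ 163 (mod 1229).
So M = 163. Bob computes K = M^38 mod 1229.
163^1 ≡ 163 (mod 1229)
163^2 = (163^1)^2 ≡ 163^2 = 26569 ≡ 760 (mod 1229)
163^4 = (163^2)^2 ≡ 760^2 = 577600 ≡ 1199 (mod 1229)
163^8 = (163^4)^2 ≡ 1199^2 = 1437601 ≡ 900 (mod 1229)
163^16 = (163^8)^2 ≡ 900^2 = 810000 ≡ 89 (mod 1229)
163^32 = (163^16)^2 ≡ 89^2 = 7921 ≡ 547 (mod 1229)
163^38 = 163^32 · 163^4 · 163^2 ≡ 547 · 1199 · 760 ≡ 292 (mod 1229).

292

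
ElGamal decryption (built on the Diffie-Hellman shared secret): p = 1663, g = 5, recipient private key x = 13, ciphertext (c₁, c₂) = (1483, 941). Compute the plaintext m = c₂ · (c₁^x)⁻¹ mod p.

Shared mask s = c₁^x mod p = 1483^13 mod 1663.
1483^1 ≡ 1483 (mod 1663)
1483^2 = (1483^1)^2 ≡ 1483^2 = 2199289 ≡ 803 (mod 1663)
1483^4 = (1483^2)^2 ≡ 803^2 = 644809 ≡ 1228 (mod 1663)
1483^8 = (1483^4)^2 ≡ 1228^2 = 1507984 ≡ 1306 (mod 1663)
1483^13 = 1483^8 · 1483^4 · 1483^1 ≡ 1306 · 1228 · 1483 ≡ 267 (mod 1663).
So s = 267; s⁻¹ ≡ 218 (mod 1663).
m = c₂ · s⁻¹ mod 1663 = 941 · 218 mod 1663 = 589.

589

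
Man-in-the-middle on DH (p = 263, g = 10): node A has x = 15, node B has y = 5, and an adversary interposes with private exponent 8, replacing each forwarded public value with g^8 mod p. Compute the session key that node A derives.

17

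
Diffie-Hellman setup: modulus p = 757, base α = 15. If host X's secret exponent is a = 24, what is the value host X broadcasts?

558

Public value = 15^24 (mod 757).
15^1 ≡ 15 (mod 757)
15^2 = (15^1)^2 ≡ 15^2 = 225 ≡ 225 (mod 757)
15^4 = (15^2)^2 ≡ 225^2 = 50625 ≡ 663 (mod 757)
15^8 = (15^4)^2 ≡ 663^2 = 439569 ≡ 509 (mod 757)
15^16 = (15^8)^2 ≡ 509^2 = 259081 ≡ 187 (mod 757)
15^24 = 15^16 · 15^8 ≡ 187 · 509 ≡ 558 (mod 757).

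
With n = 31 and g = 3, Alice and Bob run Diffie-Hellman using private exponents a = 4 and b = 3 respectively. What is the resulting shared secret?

8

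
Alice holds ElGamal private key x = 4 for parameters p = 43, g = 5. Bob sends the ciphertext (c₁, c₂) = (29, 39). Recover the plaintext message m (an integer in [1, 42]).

Shared mask s = c₁^x mod p = 29^4 mod 43.
29^1 ≡ 29 (mod 43)
29^2 = (29^1)^2 ≡ 29^2 = 841 ≡ 24 (mod 43)
29^4 = (29^2)^2 ≡ 24^2 = 576 ≡ 17 (mod 43)
So s = 17; s⁻¹ ≡ 38 (mod 43).
m = c₂ · s⁻¹ mod 43 = 39 · 38 mod 43 = 20.

20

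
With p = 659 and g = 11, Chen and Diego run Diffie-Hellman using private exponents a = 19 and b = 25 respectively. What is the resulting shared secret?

475

Chen sends A = g^a mod p = 11^19 mod 659.
11^1 ≡ 11 (mod 659)
11^2 = (11^1)^2 ≡ 11^2 = 121 ≡ 121 (mod 659)
11^4 = (11^2)^2 ≡ 121^2 = 14641 ≡ 143 (mod 659)
11^8 = (11^4)^2 ≡ 143^2 = 20449 ≡ 20 (mod 659)
11^16 = (11^8)^2 ≡ 20^2 = 400 ≡ 400 (mod 659)
11^19 = 11^16 · 11^2 · 11^1 ≡ 400 · 121 · 11 ≡ 587 (mod 659).
So A = 587. Diego then computes K = A^b mod p = 587^25 mod 659.
587^1 ≡ 587 (mod 659)
587^2 = (587^1)^2 ≡ 587^2 = 344569 ≡ 571 (mod 659)
587^4 = (587^2)^2 ≡ 571^2 = 326041 ≡ 495 (mod 659)
587^8 = (587^4)^2 ≡ 495^2 = 245025 ≡ 536 (mod 659)
587^16 = (587^8)^2 ≡ 536^2 = 287296 ≡ 631 (mod 659)
587^25 = 587^16 · 587^8 · 587^1 ≡ 631 · 536 · 587 ≡ 475 (mod 659).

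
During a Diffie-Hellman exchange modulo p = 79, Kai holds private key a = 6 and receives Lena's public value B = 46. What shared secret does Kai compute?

64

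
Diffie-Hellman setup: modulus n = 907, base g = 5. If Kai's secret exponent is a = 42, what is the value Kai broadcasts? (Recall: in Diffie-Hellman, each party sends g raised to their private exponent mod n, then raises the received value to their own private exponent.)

230

Public value = 5^42 mod 907.
5^1 ≡ 5 (mod 907)
5^2 = (5^1)^2 ≡ 5^2 = 25 ≡ 25 (mod 907)
5^4 = (5^2)^2 ≡ 25^2 = 625 ≡ 625 (mod 907)
5^8 = (5^4)^2 ≡ 625^2 = 390625 ≡ 615 (mod 907)
5^16 = (5^8)^2 ≡ 615^2 = 378225 ≡ 6 (mod 907)
5^32 = (5^16)^2 ≡ 6^2 = 36 ≡ 36 (mod 907)
5^42 = 5^32 · 5^8 · 5^2 ≡ 36 · 615 · 25 ≡ 230 (mod 907).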